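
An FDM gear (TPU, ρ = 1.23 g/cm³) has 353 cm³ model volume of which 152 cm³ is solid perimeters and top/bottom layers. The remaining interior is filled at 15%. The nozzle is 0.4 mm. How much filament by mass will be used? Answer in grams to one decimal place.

224.0 g

Volume inside the shell: 353 − 152 → 201 cm³.
Deposited infill: 0.15 × 201 → 30.15 cm³.
Total extruded = 152 + 30.15 = 182.15 cm³.
Mass = 182.15 × 1.23, so 224.0445 g.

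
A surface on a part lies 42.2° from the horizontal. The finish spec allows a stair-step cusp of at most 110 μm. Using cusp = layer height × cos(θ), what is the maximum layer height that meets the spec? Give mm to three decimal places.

0.148 mm

Layer height = cusp / cos(42.2°) = 0.11 / 0.7408 = 0.148 mm.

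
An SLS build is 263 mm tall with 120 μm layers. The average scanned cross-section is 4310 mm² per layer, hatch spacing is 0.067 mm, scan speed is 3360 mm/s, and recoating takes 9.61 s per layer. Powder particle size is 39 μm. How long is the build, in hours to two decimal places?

17.51 hours

Layers = ⌈263/0.12⌉ = 2192.
Hatch length per layer = 4310 / 0.067 = 64328.4 mm.
Laser time per layer = 64328.4 / 3360 = 19.1454 s.
Time per layer = 19.1454 + 9.61, so 28.7554 s.
Total: 2192 × 28.7554 s = 63031.8368 s → 17.51 hours.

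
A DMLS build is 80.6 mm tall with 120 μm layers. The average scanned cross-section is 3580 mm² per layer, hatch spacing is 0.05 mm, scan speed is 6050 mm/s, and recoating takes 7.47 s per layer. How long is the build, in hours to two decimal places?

3.60 hours

Number of layers: 80.6 / 0.12 → 672 (rounded up).
Scan path per layer = 3580 / 0.05, so 71600 mm.
Laser time per layer = 71600 / 6050, so 11.8347 s.
Time per layer = 11.8347 + 7.47 = 19.3047 s.
Total: 672 × 19.3047 s = 12972.7584 s → 3.60 hours.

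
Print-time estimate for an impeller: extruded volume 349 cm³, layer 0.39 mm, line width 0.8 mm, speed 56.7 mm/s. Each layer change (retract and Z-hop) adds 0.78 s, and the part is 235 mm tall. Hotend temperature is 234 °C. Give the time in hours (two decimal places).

Extrusion cross-section: 0.39 × 0.8 → 0.312 mm².
Toolpath length = 349 cm³ / 0.312 mm² = 349000 / 0.312 = 1118589.7 mm.
Print-move time: 1118589.7 / 56.7 → 19728.2 s.
Number of layers: 235 / 0.39 → 603 (rounded up).
Layer-change overhead: 603 × 0.78 → 470.34 s.
Total = 19728.2 + 470.34 = 20198.54 s = 5.61 hours.

5.61 hours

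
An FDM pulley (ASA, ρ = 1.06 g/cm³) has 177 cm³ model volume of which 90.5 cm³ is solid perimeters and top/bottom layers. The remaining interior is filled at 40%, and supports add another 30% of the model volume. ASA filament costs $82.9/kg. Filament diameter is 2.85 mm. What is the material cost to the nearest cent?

$15.66

Infill region = 177 − 90.5 = 86.5 cm³.
Infill deposited = 0.40 × 86.5, so 34.6 cm³.
Support = 0.30 × 177, so 53.1 cm³.
Total printed volume = 90.5 + 34.6 + 53.1, so 178.2 cm³.
Mass: 178.2 × 1.06 → 188.892 g.
At $82.9/kg: 188.892/1000 × 82.9 = $15.66.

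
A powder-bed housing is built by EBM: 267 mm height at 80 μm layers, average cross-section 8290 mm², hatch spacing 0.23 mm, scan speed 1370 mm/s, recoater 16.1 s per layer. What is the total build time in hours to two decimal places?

Layer count = ceil(267 / 0.08) = 3338.
Per-layer scan distance: 8290 / 0.23 → 36043.5 mm.
Beam time per layer: 36043.5 / 1370 → 26.3091 s.
Time per layer: 26.3091 + 16.1 → 42.4091 s.
Total: 3338 × 42.4091 s = 141561.5758 s → 39.32 hours.

39.32 hours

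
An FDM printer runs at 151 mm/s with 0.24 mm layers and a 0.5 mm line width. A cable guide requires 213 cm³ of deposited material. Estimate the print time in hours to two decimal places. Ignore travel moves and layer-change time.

Extrusion cross-section = 0.24 × 0.5 = 0.12 mm².
Toolpath length = 213 cm³ / 0.12 mm² = 213000 / 0.12 = 1775000 mm.
Time extruding = 1775000 / 151, so 11755 s.
That's 11755 s → 3.27 hours.

3.27 hours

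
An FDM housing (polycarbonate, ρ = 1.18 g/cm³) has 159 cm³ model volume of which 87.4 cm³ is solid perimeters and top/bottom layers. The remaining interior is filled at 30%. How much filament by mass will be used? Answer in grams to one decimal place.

Infill region = 159 − 87.4, so 71.6 cm³.
Deposited infill = 0.30 × 71.6, so 21.48 cm³.
Total printed volume = 87.4 + 21.48, so 108.88 cm³.
Mass = 108.88 × 1.18 = 128.4784 g.

128.5 g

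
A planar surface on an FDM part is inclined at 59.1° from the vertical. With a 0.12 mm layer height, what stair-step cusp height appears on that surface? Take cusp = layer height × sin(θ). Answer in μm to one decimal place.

sin(59.1°) = 0.8581, so cusp = 0.12 × 0.8581 = 0.102972 mm → 103.0 μm.

103.0 μm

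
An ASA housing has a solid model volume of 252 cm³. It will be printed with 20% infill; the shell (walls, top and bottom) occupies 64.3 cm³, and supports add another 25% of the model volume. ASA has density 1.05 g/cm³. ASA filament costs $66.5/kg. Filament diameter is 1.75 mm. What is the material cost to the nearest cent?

$11.51

Interior volume = 252 − 64.3 = 187.7 cm³.
Infill volume: 0.20 × 187.7 → 37.54 cm³.
Support = 0.25 × 252 = 63 cm³.
Total extruded = 64.3 + 37.54 + 63 = 164.84 cm³.
Mass = 164.84 × 1.05 = 173.082 g.
At $66.5/kg: 173.082/1000 × 66.5 = $11.51.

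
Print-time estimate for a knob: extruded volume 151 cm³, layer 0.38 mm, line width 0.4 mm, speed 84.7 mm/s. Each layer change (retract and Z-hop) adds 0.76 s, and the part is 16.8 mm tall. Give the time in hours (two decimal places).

3.27 hours

Line area = 0.38 × 0.4 = 0.152 mm².
Total extruded path = 151000/0.152 = 993421.1 mm.
Print-move time: 993421.1 / 84.7 → 11728.7 s.
Number of layers: 16.8 / 0.38 → 45 (rounded up).
Layer-change overhead: 45 × 0.76 → 34.2 s.
Total = 11728.7 + 34.2 = 11762.9 s = 3.27 hours.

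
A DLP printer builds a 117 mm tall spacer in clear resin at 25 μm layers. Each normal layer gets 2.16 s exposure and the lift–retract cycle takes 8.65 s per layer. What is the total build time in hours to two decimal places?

Layer count = ceil(117 / 0.025) = 4680.
Cycle time = 2.16 + 8.65 = 10.81 s.
Total = 4680 × 10.81 = 50590.8 s = 14.05 hours.

14.05 hours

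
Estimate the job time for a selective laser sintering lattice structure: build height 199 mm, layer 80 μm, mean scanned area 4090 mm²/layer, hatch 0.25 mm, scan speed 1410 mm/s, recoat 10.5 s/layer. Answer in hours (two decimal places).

Layers = ⌈199/0.08⌉ = 2488.
Hatch length per layer: 4090 / 0.25 → 16360 mm.
Scan time per layer: 16360 / 1410 → 11.6028 s.
Per-layer time: 11.6028 + 10.5 → 22.1028 s.
Total: 2488 × 22.1028 s = 54991.7664 s → 15.28 hours.

15.28 hours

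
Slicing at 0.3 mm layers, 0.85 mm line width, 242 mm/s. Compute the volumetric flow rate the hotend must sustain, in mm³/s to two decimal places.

61.71

Bead cross-section = 0.3 × 0.85, so 0.255 mm².
Q = v·A = 242 × 0.255 = 61.71 mm³/s.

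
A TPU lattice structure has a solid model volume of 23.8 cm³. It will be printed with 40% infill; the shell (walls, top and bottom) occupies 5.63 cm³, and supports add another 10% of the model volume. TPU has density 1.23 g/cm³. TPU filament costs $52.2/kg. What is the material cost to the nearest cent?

$0.98

Interior volume = 23.8 − 5.63 = 18.17 cm³.
Infill volume = 0.40 × 18.17, so 7.268 cm³.
Support = 0.10 × 23.8, so 2.38 cm³.
Total printed volume = 5.63 + 7.268 + 2.38 = 15.278 cm³.
Mass: 15.278 × 1.23 → 18.79194 g.
At $52.2/kg: 18.79194/1000 × 52.2 = $0.98.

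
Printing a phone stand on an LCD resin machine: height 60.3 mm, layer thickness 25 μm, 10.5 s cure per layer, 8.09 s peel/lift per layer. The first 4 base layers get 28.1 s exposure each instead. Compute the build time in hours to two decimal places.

12.47 hours

Number of layers: 60.3 / 0.025 → 2412 (rounded up).
Base layers = 4 × (28.1 + 8.09) = 144.76 s.
Regular layers = 2408 × (10.5 + 8.09) = 44764.72 s.
Total = 144.76 + 44764.72 = 44909.48 s = 12.47 hours.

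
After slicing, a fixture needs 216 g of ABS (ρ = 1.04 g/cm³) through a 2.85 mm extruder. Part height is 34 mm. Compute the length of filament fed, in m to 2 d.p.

Volume = 216 g / 1.04 g·cm⁻³ = 207.6923 cm³ = 207692.3 mm³.
Cross-section of 2.85 mm filament: π·(2.85/2)² = 6.3794 mm².
L = V/A = 207692.3/6.3794 = 32556.71 mm → 32.56 m.

32.56 m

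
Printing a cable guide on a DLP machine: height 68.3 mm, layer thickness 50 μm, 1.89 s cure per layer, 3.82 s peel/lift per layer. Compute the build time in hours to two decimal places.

Layers = ⌈68.3/0.05⌉ = 1366.
Per-layer time: 1.89 + 3.82 → 5.71 s.
Build time: 1366 × 5.71 s = 7799.86 s, i.e. 2.17 hours.

2.17 hours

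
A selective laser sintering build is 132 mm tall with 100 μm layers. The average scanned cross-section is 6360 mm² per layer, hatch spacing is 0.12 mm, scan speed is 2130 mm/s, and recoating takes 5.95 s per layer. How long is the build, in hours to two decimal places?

Number of layers: 132 / 0.1 → 1320 (rounded up).
Per-layer scan distance = 6360 / 0.12, so 53000 mm.
Scan time per layer: 53000 / 2130 → 24.8826 s.
Layer cycle: 24.8826 + 5.95 → 30.8326 s.
Total: 1320 × 30.8326 s = 40699.032 s → 11.31 hours.

11.31 hours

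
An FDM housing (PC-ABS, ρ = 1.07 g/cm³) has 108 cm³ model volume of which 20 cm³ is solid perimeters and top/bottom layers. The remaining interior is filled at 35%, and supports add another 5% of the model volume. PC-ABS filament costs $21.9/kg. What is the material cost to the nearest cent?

Infill region: 108 − 20 → 88 cm³.
Infill volume = 0.35 × 88, so 30.8 cm³.
Support: 0.05 × 108 → 5.4 cm³.
Total printed volume = 20 + 30.8 + 5.4 = 56.2 cm³.
Mass = 56.2 × 1.07, so 60.134 g.
At $21.9/kg: 60.134/1000 × 21.9 = $1.32.

$1.32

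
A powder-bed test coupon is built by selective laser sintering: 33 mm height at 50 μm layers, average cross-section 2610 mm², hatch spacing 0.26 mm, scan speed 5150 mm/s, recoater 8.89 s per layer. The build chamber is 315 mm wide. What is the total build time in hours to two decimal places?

1.99 hours

Number of layers: 33 / 0.05 → 660 (rounded up).
Hatch length per layer: 2610 / 0.26 → 10038.5 mm.
Laser time per layer: 10038.5 / 5150 → 1.9492 s.
Per-layer time: 1.9492 + 8.89 → 10.8392 s.
Total: 660 × 10.8392 s = 7153.872 s → 1.99 hours.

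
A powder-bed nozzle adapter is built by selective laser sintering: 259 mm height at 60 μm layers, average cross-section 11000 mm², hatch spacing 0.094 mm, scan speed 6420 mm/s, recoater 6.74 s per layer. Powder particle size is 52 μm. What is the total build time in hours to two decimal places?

29.94 hours

Layers = ⌈259/0.06⌉ = 4317.
Per-layer scan distance: 11000 / 0.094 → 117021.3 mm.
Scan time per layer = 117021.3 / 6420, so 18.2276 s.
Per-layer time: 18.2276 + 6.74 → 24.9676 s.
4317 layers × 24.9676 s/layer = 107785.1292 s, i.e. 29.94 hours.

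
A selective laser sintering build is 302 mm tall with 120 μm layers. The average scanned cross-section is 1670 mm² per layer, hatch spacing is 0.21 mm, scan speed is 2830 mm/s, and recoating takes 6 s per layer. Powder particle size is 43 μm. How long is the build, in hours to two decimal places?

Layer count = ceil(302 / 0.12) = 2517.
Per-layer scan distance = 1670 / 0.21, so 7952.4 mm.
Per-layer scan time = 7952.4 / 2830, so 2.81 s.
Layer cycle = 2.81 + 6 = 8.81 s.
Build time = 2517 × 8.81 = 22174.77 s = 6.16 hours.

6.16 hours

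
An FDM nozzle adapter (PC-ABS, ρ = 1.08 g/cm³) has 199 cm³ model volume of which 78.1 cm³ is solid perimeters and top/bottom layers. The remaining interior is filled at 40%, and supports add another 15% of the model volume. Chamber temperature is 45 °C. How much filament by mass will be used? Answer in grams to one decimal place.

168.8 g

Interior volume = 199 − 78.1 = 120.9 cm³.
Deposited infill: 0.40 × 120.9 → 48.36 cm³.
Support = 0.15 × 199, so 29.85 cm³.
Total extruded = 78.1 + 48.36 + 29.85, so 156.31 cm³.
Mass = 156.31 × 1.08 = 168.8148 g.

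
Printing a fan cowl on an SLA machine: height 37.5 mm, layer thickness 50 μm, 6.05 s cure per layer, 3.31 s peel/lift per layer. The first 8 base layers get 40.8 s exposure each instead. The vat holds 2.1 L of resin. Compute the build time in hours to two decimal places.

Number of layers: 37.5 / 0.05 → 750 (rounded up).
Base layers: 8 × (40.8 + 3.31) → 352.88 s.
Remaining layers: 742 × (6.05 + 3.31) → 6945.12 s.
Sum: 352.88 + 6945.12 = 7298 s → 2.03 hours.

2.03 hours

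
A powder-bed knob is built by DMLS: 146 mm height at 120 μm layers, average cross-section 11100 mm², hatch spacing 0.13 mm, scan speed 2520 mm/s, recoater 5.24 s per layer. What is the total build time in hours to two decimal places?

Number of layers: 146 / 0.12 → 1217 (rounded up).
Per-layer scan distance: 11100 / 0.13 → 85384.6 mm.
Laser time per layer = 85384.6 / 2520, so 33.8828 s.
Per-layer time: 33.8828 + 5.24 → 39.1228 s.
Build time = 1217 × 39.1228 = 47612.4476 s = 13.23 hours.

13.23 hours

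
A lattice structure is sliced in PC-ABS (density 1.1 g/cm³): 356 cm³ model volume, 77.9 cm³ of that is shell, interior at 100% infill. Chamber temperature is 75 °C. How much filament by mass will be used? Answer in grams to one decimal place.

Interior volume = 356 − 77.9 = 278.1 cm³.
Infill deposited: 1.00 × 278.1 → 278.1 cm³.
Total printed volume = 77.9 + 278.1 = 356 cm³.
Mass = 356 × 1.1, so 391.6 g.

391.6 g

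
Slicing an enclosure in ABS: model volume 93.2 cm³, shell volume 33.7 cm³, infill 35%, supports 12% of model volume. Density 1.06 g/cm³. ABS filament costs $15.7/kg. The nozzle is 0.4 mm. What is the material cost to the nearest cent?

Infill region = 93.2 − 33.7, so 59.5 cm³.
Deposited infill = 0.35 × 59.5, so 20.825 cm³.
Support: 0.12 × 93.2 → 11.184 cm³.
Deposited volume = 33.7 + 20.825 + 11.184 = 65.709 cm³.
Mass: 65.709 × 1.06 → 69.65154 g.
Cost = 69.65154 g / 1000 × $15.7/kg = $1.09.

$1.09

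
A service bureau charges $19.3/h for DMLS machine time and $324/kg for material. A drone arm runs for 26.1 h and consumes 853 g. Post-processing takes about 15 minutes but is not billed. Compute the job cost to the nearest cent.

Machine cost = 19.3 × 26.1 = $503.73.
Material cost = 324 × 853/1000 = $276.372.
Total = 503.73 + 276.372 = 780.102 ≈ $780.10.

$780.10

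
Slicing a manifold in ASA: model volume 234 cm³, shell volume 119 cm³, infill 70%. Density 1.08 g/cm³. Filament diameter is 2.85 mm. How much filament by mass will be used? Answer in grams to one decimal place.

Interior volume = 234 − 119 = 115 cm³.
Infill volume: 0.70 × 115 → 80.5 cm³.
Total printed volume = 119 + 80.5, so 199.5 cm³.
Mass: 199.5 × 1.08 → 215.46 g.

215.5 g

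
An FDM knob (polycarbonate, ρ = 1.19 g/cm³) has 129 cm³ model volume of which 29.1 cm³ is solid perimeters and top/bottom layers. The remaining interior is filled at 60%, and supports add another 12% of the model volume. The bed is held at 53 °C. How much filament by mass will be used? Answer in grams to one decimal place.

124.4 g

Infill region = 129 − 29.1, so 99.9 cm³.
Infill deposited: 0.60 × 99.9 → 59.94 cm³.
Support = 0.12 × 129, so 15.48 cm³.
Deposited volume = 29.1 + 59.94 + 15.48, so 104.52 cm³.
Mass = 104.52 × 1.19, so 124.3788 g.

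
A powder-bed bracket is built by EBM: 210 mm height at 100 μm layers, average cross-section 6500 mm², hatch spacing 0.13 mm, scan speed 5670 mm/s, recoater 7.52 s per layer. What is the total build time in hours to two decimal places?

Layers = ⌈210/0.1⌉ = 2100.
Scan path per layer: 6500 / 0.13 → 50000 mm.
Beam time per layer: 50000 / 5670 → 8.8183 s.
Time per layer: 8.8183 + 7.52 → 16.3383 s.
Total: 2100 × 16.3383 s = 34310.43 s → 9.53 hours.

9.53 hours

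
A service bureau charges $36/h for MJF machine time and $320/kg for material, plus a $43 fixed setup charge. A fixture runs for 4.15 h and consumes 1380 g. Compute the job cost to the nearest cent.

$634.00

Time charge = 36 × 4.15 = $149.40.
Feedstock cost = 320 × 1380/1000 = $441.60.
Total = 149.40 + 441.60 + 43 = $634.00.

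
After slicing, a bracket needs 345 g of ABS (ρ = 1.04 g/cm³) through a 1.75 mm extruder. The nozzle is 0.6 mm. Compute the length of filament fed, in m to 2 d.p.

137.92 m

Volume = 345 g / 1.04 g·cm⁻³ = 331.7308 cm³ = 331730.8 mm³.
A = π r² = π × 0.875² = 2.4053 mm².
L = V/A = 331730.8/2.4053 = 137916.6 mm → 137.92 m.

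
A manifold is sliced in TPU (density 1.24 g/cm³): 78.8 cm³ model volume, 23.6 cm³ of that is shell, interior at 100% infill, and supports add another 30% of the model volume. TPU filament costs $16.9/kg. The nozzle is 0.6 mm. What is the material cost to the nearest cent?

Interior volume = 78.8 − 23.6, so 55.2 cm³.
Deposited infill = 1.00 × 55.2, so 55.2 cm³.
Support = 0.30 × 78.8 = 23.64 cm³.
Total printed volume: 23.6 + 55.2 + 23.64 → 102.44 cm³.
Mass = 102.44 × 1.24 = 127.0256 g.
At $16.9/kg: 127.0256/1000 × 16.9 = $2.15.

$2.15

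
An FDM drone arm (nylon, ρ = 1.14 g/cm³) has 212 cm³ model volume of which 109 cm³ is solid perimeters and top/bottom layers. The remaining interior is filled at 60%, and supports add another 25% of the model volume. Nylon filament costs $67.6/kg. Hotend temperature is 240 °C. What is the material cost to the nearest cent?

Infill region = 212 − 109 = 103 cm³.
Deposited infill = 0.60 × 103, so 61.8 cm³.
Support = 0.25 × 212, so 53 cm³.
Total extruded: 109 + 61.8 + 53 → 223.8 cm³.
Mass: 223.8 × 1.14 → 255.132 g.
Cost = 255.132 g / 1000 × $67.6/kg = $17.25.

$17.25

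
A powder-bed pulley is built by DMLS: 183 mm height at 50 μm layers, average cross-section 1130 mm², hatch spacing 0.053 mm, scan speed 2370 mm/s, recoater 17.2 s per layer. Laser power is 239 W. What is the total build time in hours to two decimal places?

Number of layers: 183 / 0.05 → 3660 (rounded up).
Per-layer scan distance = 1130 / 0.053 = 21320.8 mm.
Scan time per layer = 21320.8 / 2370 = 8.9961 s.
Layer cycle = 8.9961 + 17.2 = 26.1961 s.
Build time = 3660 × 26.1961 = 95877.726 s = 26.63 hours.

26.63 hours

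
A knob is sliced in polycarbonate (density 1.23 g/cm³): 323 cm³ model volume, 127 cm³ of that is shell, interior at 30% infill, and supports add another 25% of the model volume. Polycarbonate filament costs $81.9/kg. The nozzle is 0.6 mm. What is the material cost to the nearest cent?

$26.85

Infill region: 323 − 127 → 196 cm³.
Infill volume = 0.30 × 196, so 58.8 cm³.
Support: 0.25 × 323 → 80.75 cm³.
Total extruded = 127 + 58.8 + 80.75 = 266.55 cm³.
Mass = 266.55 × 1.23 = 327.8565 g.
At $81.9/kg: 327.8565/1000 × 81.9 = $26.85.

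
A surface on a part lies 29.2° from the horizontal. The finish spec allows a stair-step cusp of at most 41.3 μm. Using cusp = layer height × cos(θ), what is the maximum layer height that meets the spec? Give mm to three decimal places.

0.047 mm

Layer height = cusp / cos(29.2°) = 0.0413 / 0.8729 = 0.047 mm.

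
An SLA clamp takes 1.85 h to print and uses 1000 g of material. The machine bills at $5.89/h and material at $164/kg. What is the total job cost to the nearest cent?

$174.90

Time charge: 5.89 × 1.85 → $10.8965.
Material charge: 164 × 1000/1000 → $164.00.
Job cost: 10.8965 + 164.00 = 174.8965 ≈ $174.90.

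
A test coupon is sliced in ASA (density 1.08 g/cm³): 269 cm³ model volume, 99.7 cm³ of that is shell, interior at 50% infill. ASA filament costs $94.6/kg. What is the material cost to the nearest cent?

$18.83

Interior volume = 269 − 99.7 = 169.3 cm³.
Deposited infill: 0.50 × 169.3 → 84.65 cm³.
Total extruded = 99.7 + 84.65, so 184.35 cm³.
Mass = 184.35 × 1.08, so 199.098 g.
Cost = 199.098 g / 1000 × $94.6/kg = $18.83.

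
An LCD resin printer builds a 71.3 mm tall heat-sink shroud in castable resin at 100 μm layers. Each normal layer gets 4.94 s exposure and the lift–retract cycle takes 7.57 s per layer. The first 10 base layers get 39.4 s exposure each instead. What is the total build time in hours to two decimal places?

2.57 hours

Layer count = ceil(71.3 / 0.1) = 713.
Bottom layers = 10 × (39.4 + 7.57) = 469.7 s.
Normal layers = 703 × (4.94 + 7.57) = 8794.53 s.
Sum: 469.7 + 8794.53 = 9264.23 s → 2.57 hours.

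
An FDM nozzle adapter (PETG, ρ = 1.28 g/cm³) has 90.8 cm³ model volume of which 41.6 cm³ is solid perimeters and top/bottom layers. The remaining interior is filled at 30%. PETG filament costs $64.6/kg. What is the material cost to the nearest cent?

Infill region = 90.8 − 41.6 = 49.2 cm³.
Infill volume = 0.30 × 49.2, so 14.76 cm³.
Deposited volume = 41.6 + 14.76 = 56.36 cm³.
Mass: 56.36 × 1.28 → 72.1408 g.
Cost = 72.1408 g / 1000 × $64.6/kg = $4.66.

$4.66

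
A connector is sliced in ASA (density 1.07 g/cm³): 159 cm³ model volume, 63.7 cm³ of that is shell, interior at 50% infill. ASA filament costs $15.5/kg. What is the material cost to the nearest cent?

$1.85

Interior volume = 159 − 63.7, so 95.3 cm³.
Deposited infill: 0.50 × 95.3 → 47.65 cm³.
Total extruded: 63.7 + 47.65 → 111.35 cm³.
Mass = 111.35 × 1.07 = 119.1445 g.
Cost = 119.1445 g / 1000 × $15.5/kg = $1.85.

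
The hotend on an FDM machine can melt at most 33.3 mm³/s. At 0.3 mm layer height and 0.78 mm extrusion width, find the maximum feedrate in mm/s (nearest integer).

Extrusion cross-section: 0.3 × 0.78 → 0.234 mm².
v_max = Q/A = 33.3/0.234 = 142.31 mm/s → 142 mm/s.

142 mm/s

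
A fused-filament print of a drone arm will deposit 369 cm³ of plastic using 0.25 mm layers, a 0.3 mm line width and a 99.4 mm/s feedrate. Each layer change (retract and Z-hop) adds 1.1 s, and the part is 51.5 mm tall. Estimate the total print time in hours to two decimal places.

13.81 hours

Line area: 0.25 × 0.3 → 0.075 mm².
Total extruded path = 369000/0.075 = 4920000 mm.
Print-move time: 4920000 / 99.4 → 49497 s.
Number of layers: 51.5 / 0.25 → 206 (rounded up).
Layer-change overhead = 206 × 1.1 = 226.6 s.
Altogether 49497 + 226.6 = 49723.6 s, i.e. 13.81 hours.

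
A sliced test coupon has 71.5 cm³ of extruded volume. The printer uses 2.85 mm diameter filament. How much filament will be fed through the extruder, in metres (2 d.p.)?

11.21 m

A = π r² = π × 1.425² = 6.3794 mm².
Length = 71.5 cm³ / 6.3794 mm² = 71500 / 6.3794 = 11207.95 mm = 11.21 m.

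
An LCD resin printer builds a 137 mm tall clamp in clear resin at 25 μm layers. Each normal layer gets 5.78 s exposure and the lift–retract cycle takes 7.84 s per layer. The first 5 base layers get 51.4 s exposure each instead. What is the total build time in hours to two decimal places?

Layer count = ceil(137 / 0.025) = 5480.
Base layers = 5 × (51.4 + 7.84) = 296.2 s.
Regular layers = 5475 × (5.78 + 7.84) = 74569.5 s.
Total = 296.2 + 74569.5 = 74865.7 s = 20.80 hours.

20.80 hours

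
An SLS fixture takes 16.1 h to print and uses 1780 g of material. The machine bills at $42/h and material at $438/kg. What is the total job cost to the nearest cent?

$1455.84

Machine cost = 42 × 16.1, so $676.20.
Material cost = 438 × 1780/1000, so $779.64.
Total = 676.20 + 779.64 = $1455.84.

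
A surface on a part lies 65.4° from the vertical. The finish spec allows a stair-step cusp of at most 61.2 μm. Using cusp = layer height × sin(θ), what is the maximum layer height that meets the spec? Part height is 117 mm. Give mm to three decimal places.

t = h_c / sin θ = 0.0612 / 0.9092 = 0.067 mm.

0.067 mm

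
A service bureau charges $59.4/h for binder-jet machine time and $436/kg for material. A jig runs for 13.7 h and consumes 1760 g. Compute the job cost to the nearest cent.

$1581.14

Machine-time cost = 59.4 × 13.7 = $813.78.
Feedstock cost = 436 × 1760/1000 = $767.36.
Total = 813.78 + 767.36 = $1581.14.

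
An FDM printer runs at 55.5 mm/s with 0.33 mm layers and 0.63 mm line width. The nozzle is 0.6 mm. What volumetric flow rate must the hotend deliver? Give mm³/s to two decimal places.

11.54

Bead cross-section = 0.33 × 0.63, so 0.2079 mm².
Volumetric flow = 55.5 × 0.2079 = 11.54 mm³/s.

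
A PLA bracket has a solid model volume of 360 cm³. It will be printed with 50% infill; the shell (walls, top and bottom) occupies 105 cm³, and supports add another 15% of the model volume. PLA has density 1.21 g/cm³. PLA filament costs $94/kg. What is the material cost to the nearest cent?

Volume inside the shell = 360 − 105, so 255 cm³.
Infill deposited = 0.50 × 255 = 127.5 cm³.
Support: 0.15 × 360 → 54 cm³.
Total extruded = 105 + 127.5 + 54 = 286.5 cm³.
Mass: 286.5 × 1.21 → 346.665 g.
Cost = 346.665 g / 1000 × $94/kg = $32.59.

$32.59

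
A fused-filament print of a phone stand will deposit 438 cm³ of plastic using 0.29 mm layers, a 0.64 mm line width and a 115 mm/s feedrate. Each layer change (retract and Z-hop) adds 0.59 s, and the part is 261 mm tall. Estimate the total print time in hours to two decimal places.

Line area = 0.29 × 0.64 = 0.1856 mm².
Toolpath length = 438 cm³ / 0.1856 mm² = 438000 / 0.1856 = 2359913.8 mm.
Print-move time = 2359913.8 / 115, so 20521 s.
Layers = ⌈261/0.29⌉ = 900.
Non-print overhead: 900 × 0.59 → 531 s.
Total = 20521 + 531 = 21052 s = 5.85 hours.

5.85 hours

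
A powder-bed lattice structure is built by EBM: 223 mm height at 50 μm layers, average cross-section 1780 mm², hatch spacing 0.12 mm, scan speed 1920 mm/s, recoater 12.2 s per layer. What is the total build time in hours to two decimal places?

24.69 hours

Number of layers: 223 / 0.05 → 4460 (rounded up).
Per-layer scan distance = 1780 / 0.12, so 14833.3 mm.
Scan time per layer = 14833.3 / 1920, so 7.7257 s.
Time per layer = 7.7257 + 12.2 = 19.9257 s.
Build time = 4460 × 19.9257 = 88868.622 s = 24.69 hours.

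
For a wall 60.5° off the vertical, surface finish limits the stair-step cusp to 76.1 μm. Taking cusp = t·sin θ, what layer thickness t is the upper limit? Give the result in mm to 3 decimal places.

0.087 mm

t = h_c / sin θ = 0.0761 / 0.8704 = 0.087 mm.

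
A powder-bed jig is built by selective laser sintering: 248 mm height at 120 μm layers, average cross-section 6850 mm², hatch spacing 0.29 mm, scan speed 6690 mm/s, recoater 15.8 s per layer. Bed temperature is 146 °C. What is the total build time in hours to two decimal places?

11.10 hours

Number of layers: 248 / 0.12 → 2067 (rounded up).
Hatch length per layer = 6850 / 0.29 = 23620.7 mm.
Scan time per layer = 23620.7 / 6690, so 3.5307 s.
Layer cycle = 3.5307 + 15.8 = 19.3307 s.
2067 layers × 19.3307 s/layer = 39956.5569 s, i.e. 11.10 hours.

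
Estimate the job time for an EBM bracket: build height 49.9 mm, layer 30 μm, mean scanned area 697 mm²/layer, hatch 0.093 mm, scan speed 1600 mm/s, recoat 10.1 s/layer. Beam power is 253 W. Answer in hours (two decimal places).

6.83 hours

Number of layers: 49.9 / 0.03 → 1664 (rounded up).
Scan path per layer = 697 / 0.093 = 7494.6 mm.
Scan time per layer = 7494.6 / 1600, so 4.6841 s.
Time per layer: 4.6841 + 10.1 → 14.7841 s.
Build time = 1664 × 14.7841 = 24600.7424 s = 6.83 hours.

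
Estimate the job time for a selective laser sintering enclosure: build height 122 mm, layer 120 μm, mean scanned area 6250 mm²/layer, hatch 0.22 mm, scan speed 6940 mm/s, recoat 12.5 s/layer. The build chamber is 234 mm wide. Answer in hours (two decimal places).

Number of layers: 122 / 0.12 → 1017 (rounded up).
Hatch length per layer = 6250 / 0.22, so 28409.1 mm.
Scan time per layer = 28409.1 / 6940, so 4.0935 s.
Per-layer time = 4.0935 + 12.5, so 16.5935 s.
Build time = 1017 × 16.5935 = 16875.5895 s = 4.69 hours.

4.69 hours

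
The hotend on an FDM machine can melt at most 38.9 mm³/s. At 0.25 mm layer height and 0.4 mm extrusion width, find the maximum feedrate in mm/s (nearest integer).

389 mm/s

A = 0.25 × 0.4 = 0.1 mm².
v_max = Q/A = 38.9/0.1 = 389.00 mm/s → 389 mm/s.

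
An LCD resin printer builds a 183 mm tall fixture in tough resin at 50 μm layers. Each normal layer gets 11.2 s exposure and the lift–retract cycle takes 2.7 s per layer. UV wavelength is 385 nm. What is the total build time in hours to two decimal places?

Layers = ⌈183/0.05⌉ = 3660.
Per-layer time = 11.2 + 2.7, so 13.9 s.
Total = 3660 × 13.9 = 50874 s = 14.13 hours.

14.13 hours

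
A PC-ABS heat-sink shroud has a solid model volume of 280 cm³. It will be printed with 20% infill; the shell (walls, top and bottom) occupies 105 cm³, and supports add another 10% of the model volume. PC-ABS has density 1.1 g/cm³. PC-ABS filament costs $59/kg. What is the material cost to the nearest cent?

Infill region = 280 − 105, so 175 cm³.
Infill volume = 0.20 × 175, so 35 cm³.
Support = 0.10 × 280 = 28 cm³.
Total printed volume = 105 + 35 + 28, so 168 cm³.
Mass = 168 × 1.1 = 184.8 g.
At $59/kg: 184.8/1000 × 59 = $10.90.

$10.90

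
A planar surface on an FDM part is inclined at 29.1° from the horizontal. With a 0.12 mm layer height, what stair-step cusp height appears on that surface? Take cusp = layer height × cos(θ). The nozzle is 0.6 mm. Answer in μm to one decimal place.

cos(29.1°) = 0.8738, so cusp = 0.12 × 0.8738 = 0.104856 mm → 104.9 μm.

104.9 μm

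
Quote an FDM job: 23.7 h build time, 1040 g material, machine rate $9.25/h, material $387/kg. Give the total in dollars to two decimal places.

Machine-time cost = 9.25 × 23.7, so $219.225.
Material cost = 387 × 1040/1000, so $402.48.
Total = 219.225 + 402.48 = 621.705 ≈ $621.71.

$621.71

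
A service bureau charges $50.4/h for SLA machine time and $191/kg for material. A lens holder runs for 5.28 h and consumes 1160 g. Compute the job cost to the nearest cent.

Machine cost = 50.4 × 5.28 = $266.112.
Material cost = 191 × 1160/1000, so $221.56.
Job cost: 266.112 + 221.56 = 487.672 ≈ $487.67.

$487.67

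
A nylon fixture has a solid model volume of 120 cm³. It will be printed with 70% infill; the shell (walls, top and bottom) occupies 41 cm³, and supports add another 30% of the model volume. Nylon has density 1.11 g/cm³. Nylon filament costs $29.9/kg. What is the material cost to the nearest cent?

Infill region = 120 − 41, so 79 cm³.
Deposited infill = 0.70 × 79, so 55.3 cm³.
Support = 0.30 × 120, so 36 cm³.
Deposited volume: 41 + 55.3 + 36 → 132.3 cm³.
Mass = 132.3 × 1.11, so 146.853 g.
At $29.9/kg: 146.853/1000 × 29.9 = $4.39.

$4.39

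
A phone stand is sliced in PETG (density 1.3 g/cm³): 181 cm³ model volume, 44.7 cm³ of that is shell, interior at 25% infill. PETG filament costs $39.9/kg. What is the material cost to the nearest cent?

$4.09

Volume inside the shell: 181 − 44.7 → 136.3 cm³.
Deposited infill = 0.25 × 136.3 = 34.075 cm³.
Deposited volume = 44.7 + 34.075, so 78.775 cm³.
Mass = 78.775 × 1.3 = 102.4075 g.
At $39.9/kg: 102.4075/1000 × 39.9 = $4.09.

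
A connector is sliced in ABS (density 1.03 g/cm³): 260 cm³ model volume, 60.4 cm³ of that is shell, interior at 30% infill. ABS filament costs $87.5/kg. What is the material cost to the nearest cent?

Infill region = 260 − 60.4, so 199.6 cm³.
Deposited infill = 0.30 × 199.6 = 59.88 cm³.
Deposited volume = 60.4 + 59.88, so 120.28 cm³.
Mass = 120.28 × 1.03 = 123.8884 g.
Cost = 123.8884 g / 1000 × $87.5/kg = $10.84.

$10.84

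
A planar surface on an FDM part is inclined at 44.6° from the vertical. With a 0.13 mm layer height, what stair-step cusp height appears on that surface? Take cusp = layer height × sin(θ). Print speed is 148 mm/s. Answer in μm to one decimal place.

91.3 μm

h_c = t·sin θ = 0.13 × 0.7022 = 0.091286 mm (91.3 μm).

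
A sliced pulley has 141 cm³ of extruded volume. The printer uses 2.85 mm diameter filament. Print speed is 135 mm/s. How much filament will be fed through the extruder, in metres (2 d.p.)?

22.10 m

Cross-section of 2.85 mm filament: π·(2.85/2)² = 6.3794 mm².
L = 141000 mm³ / 6.3794 mm² = 22102.39 mm, i.e. 22.10 m.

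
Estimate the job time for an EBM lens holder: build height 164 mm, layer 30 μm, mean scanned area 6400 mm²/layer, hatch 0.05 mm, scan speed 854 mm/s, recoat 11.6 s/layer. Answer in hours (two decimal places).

245.23 hours

Layer count = ceil(164 / 0.03) = 5467.
Per-layer scan distance = 6400 / 0.05 = 128000 mm.
Per-layer scan time: 128000 / 854 → 149.8829 s.
Per-layer time: 149.8829 + 11.6 → 161.4829 s.
Total: 5467 × 161.4829 s = 882827.0143 s → 245.23 hours.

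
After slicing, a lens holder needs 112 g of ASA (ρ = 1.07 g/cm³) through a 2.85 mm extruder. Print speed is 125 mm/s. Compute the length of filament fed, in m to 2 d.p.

16.41 m

Extruded volume: 112/1.07 = 104.6729 cm³ (104672.9 mm³).
Cross-section of 2.85 mm filament: π·(2.85/2)² = 6.3794 mm².
L = V/A = 104672.9/6.3794 = 16407.95 mm → 16.41 m.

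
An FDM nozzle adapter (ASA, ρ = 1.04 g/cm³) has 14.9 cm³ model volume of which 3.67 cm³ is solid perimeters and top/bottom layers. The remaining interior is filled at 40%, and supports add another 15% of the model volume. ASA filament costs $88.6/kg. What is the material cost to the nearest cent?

$0.96

Infill region = 14.9 − 3.67, so 11.23 cm³.
Deposited infill: 0.40 × 11.23 → 4.492 cm³.
Support = 0.15 × 14.9 = 2.235 cm³.
Deposited volume = 3.67 + 4.492 + 2.235 = 10.397 cm³.
Mass = 10.397 × 1.04, so 10.81288 g.
Cost = 10.81288 g / 1000 × $88.6/kg = $0.96.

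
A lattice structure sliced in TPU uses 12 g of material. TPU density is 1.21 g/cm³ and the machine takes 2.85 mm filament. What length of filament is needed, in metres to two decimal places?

1.55 m

Volume = 12 g / 1.21 g·cm⁻³ = 9.9174 cm³ = 9917.4 mm³.
Cross-section of 2.85 mm filament: π·(2.85/2)² = 6.3794 mm².
Length = 9917.4 / 6.3794 = 1554.6 mm = 1.55 m.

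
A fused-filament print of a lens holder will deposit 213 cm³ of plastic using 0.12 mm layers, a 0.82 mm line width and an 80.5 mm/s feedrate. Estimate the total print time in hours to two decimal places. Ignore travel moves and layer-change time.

Bead cross-section = 0.12 × 0.82, so 0.0984 mm².
Toolpath length = 213 cm³ / 0.0984 mm² = 213000 / 0.0984 = 2164634.1 mm.
Extrusion time: 2164634.1 / 80.5 → 26889.9 s.
Converting: 26889.9 s = 7.47 hours.

7.47 hours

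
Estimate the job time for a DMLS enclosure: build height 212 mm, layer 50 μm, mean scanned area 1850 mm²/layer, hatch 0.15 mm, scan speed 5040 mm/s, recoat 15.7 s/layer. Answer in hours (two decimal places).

21.37 hours

Number of layers: 212 / 0.05 → 4240 (rounded up).
Hatch length per layer: 1850 / 0.15 → 12333.3 mm.
Scan time per layer = 12333.3 / 5040 = 2.4471 s.
Per-layer time = 2.4471 + 15.7 = 18.1471 s.
Build time = 4240 × 18.1471 = 76943.704 s = 21.37 hours.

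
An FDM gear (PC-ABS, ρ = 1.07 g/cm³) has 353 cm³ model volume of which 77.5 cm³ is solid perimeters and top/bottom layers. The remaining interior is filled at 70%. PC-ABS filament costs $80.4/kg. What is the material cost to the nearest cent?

$23.26

Volume inside the shell = 353 − 77.5 = 275.5 cm³.
Infill volume: 0.70 × 275.5 → 192.85 cm³.
Deposited volume: 77.5 + 192.85 → 270.35 cm³.
Mass = 270.35 × 1.07, so 289.2745 g.
At $80.4/kg: 289.2745/1000 × 80.4 = $23.26.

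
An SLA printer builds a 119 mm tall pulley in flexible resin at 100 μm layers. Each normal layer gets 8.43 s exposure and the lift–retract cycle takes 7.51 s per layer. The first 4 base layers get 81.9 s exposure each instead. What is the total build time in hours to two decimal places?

Layers = ⌈119/0.1⌉ = 1190.
Burn-in layers: 4 × (81.9 + 7.51) → 357.64 s.
Normal layers = 1186 × (8.43 + 7.51) = 18904.84 s.
Total = 357.64 + 18904.84 = 19262.48 s = 5.35 hours.

5.35 hours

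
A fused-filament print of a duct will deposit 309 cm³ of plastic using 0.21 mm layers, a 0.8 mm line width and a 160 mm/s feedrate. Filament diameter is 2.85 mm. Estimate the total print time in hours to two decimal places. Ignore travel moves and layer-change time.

3.19 hours

Line area = 0.21 × 0.8, so 0.168 mm².
Total extruded path = 309000/0.168 = 1839285.7 mm.
Extrusion time = 1839285.7 / 160, so 11495.5 s.
That's 11495.5 s → 3.19 hours.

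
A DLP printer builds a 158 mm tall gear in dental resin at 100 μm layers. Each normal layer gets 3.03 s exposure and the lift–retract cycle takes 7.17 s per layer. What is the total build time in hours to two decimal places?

Layers = ⌈158/0.1⌉ = 1580.
Each layer takes: 3.03 + 7.17 → 10.2 s.
Total = 1580 × 10.2 = 16116 s = 4.48 hours.

4.48 hours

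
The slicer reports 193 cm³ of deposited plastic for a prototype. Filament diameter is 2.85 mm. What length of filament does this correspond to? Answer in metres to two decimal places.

A = π r² = π × 1.425² = 6.3794 mm².
Length = 193 cm³ / 6.3794 mm² = 193000 / 6.3794 = 30253.63 mm = 30.25 m.

30.25 m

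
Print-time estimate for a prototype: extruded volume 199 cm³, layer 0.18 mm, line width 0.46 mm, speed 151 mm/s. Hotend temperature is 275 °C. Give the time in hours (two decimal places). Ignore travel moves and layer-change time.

4.42 hours

Line area: 0.18 × 0.46 → 0.0828 mm².
Toolpath length = 199 cm³ / 0.0828 mm² = 199000 / 0.0828 = 2403381.6 mm.
Time extruding = 2403381.6 / 151, so 15916.4 s.
15916.4 s = 4.42 hours.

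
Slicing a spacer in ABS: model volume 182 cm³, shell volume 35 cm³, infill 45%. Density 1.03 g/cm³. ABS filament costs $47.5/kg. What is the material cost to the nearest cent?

$4.95

Infill region = 182 − 35 = 147 cm³.
Infill volume = 0.45 × 147, so 66.15 cm³.
Total printed volume: 35 + 66.15 → 101.15 cm³.
Mass = 101.15 × 1.03 = 104.1845 g.
Cost = 104.1845 g / 1000 × $47.5/kg = $4.95.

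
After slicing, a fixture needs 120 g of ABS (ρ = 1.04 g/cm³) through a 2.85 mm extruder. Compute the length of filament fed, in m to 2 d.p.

18.09 m

Extruded volume: 120/1.04 = 115.3846 cm³ (115384.6 mm³).
Filament cross-section = π × (2.85/2)² = 6.3794 mm².
L = V/A = 115384.6/6.3794 = 18087.06 mm → 18.09 m.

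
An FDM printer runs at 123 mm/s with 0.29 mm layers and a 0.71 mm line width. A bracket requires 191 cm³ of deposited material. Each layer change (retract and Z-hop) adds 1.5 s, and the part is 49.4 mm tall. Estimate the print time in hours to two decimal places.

2.17 hours

Line area: 0.29 × 0.71 → 0.2059 mm².
Total extruded path = 191000/0.2059 = 927634.8 mm.
Extrusion time = 927634.8 / 123, so 7541.7 s.
Number of layers: 49.4 / 0.29 → 171 (rounded up).
Layer-change overhead = 171 × 1.5 = 256.5 s.
Total = 7541.7 + 256.5 = 7798.2 s = 2.17 hours.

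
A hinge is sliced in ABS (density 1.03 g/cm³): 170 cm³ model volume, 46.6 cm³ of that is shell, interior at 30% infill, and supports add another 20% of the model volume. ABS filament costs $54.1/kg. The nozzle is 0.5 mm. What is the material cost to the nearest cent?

$6.55

Interior volume = 170 − 46.6 = 123.4 cm³.
Deposited infill = 0.30 × 123.4 = 37.02 cm³.
Support: 0.20 × 170 → 34 cm³.
Deposited volume = 46.6 + 37.02 + 34, so 117.62 cm³.
Mass = 117.62 × 1.03, so 121.1486 g.
Cost = 121.1486 g / 1000 × $54.1/kg = $6.55.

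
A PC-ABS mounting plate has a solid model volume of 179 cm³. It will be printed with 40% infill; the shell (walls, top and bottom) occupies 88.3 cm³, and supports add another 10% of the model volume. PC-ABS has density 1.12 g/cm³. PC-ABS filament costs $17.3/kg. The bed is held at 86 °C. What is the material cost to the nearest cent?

Volume inside the shell: 179 − 88.3 → 90.7 cm³.
Deposited infill = 0.40 × 90.7, so 36.28 cm³.
Support: 0.10 × 179 → 17.9 cm³.
Total extruded: 88.3 + 36.28 + 17.9 → 142.48 cm³.
Mass: 142.48 × 1.12 → 159.5776 g.
Cost = 159.5776 g / 1000 × $17.3/kg = $2.76.

$2.76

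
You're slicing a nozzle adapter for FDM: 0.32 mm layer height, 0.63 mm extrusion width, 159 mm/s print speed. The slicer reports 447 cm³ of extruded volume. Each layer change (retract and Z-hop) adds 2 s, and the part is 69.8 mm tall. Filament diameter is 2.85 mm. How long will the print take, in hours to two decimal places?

4.00 hours

Bead cross-section = 0.32 × 0.63 = 0.2016 mm².
Path length: 447000 mm³ / 0.2016 mm² → 2217261.9 mm.
Time extruding = 2217261.9 / 159 = 13945 s.
Number of layers: 69.8 / 0.32 → 219 (rounded up).
Non-print overhead = 219 × 2 = 438 s.
Altogether 13945 + 438 = 14383 s, i.e. 4.00 hours.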